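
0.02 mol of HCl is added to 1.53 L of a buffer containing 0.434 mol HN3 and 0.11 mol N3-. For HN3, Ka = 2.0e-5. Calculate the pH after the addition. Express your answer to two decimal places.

After neutralization: n(HN3) = 0.454 mol, n(N3-) = 0.09 mol.
pKa = −log(2.0 × 10^-5) = 4.699
Henderson–Hasselbalch with mole ratio 0.09/0.454: pH = 4.699 + (-0.703)

pH = 4.00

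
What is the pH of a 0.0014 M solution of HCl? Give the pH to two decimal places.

HCl is a strong acid and dissociates completely, so [H+] = 0.0014 M.
pH = -log(0.0014) = 2.85

pH = 2.85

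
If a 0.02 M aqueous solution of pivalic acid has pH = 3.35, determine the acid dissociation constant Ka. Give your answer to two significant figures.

Ka = 1.0 × 10^-5

[H+] = 10^(-3.35) = 4.47 × 10^-4 M
At equilibrium [HA] = 0.02 − 4.47 × 10^-4 = 1.96 × 10^-2 M
Ka = [H+][A-]/[HA] = (4.47 × 10^-4)² / 1.96 × 10^-2 = 1.0 × 10^-5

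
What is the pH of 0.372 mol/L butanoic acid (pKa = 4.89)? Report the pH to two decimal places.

CH3(CH2)2COOH ⇌ CH3(CH2)2COO- + H+
Ka = 10^(−4.89) = 1.29 × 10^-5
Ka = [H+]²/(0.372 − [H+]) = 1.29 × 10^-5
Neglecting [H+] in the denominator: [H+] = √(1.29 × 10^-5 × 0.372) = 2.19 × 10^-3 M
([H+]/C₀ = 0.59% < 5%, so the approximation holds.)
pH = −log[H+] = −log(2.19 × 10^-3) = 2.66

pH = 2.66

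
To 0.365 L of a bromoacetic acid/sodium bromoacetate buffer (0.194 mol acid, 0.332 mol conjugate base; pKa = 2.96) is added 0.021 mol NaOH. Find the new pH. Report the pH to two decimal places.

pH = 3.27

After neutralization: n(BrCH2COOH) = 0.173 mol, n(BrCH2COO-) = 0.353 mol.
pH = pKa + log([A⁻]/[HA]) = 2.96 + log(0.353/0.173) = 2.96 +0.310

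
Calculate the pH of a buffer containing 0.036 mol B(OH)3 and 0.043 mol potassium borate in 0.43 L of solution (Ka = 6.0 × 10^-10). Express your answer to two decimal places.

pH = 9.30

pKa = −log(6.0 × 10^-10) = 9.222
Henderson–Hasselbalch: pH = pKa + log([B(OH)4-]/[B(OH)3]) = 9.222 + log(0.043/0.036)
pH = 9.222 + (+0.077) = 9.30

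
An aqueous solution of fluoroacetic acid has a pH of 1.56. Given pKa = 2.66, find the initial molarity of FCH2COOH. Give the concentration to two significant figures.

[H+] = 10^(-1.56) = 2.75 × 10^-2 M = x
Ka = 10^(−2.66) = 2.19 × 10^-3
Ka = x²/(C₀ − x) ⇒ C₀ = x + x²/Ka
C₀ = 2.75 × 10^-2 + (2.75 × 10^-2)²/(2.19 × 10^-3) = 3.73 × 10^-1 M

C₀ = 3.7 × 10^-1 M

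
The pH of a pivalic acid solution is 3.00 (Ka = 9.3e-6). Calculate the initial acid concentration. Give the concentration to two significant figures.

[H+] = 10^(-3.00) = 1.00 × 10^-3 M = x
Ka = x²/(C₀ − x) ⇒ C₀ = x + x²/Ka
C₀ = 1.00 × 10^-3 + (1.00 × 10^-3)²/(9.3 × 10^-6) = 1.09 × 10^-1 M

C₀ = 1.1 × 10^-1 M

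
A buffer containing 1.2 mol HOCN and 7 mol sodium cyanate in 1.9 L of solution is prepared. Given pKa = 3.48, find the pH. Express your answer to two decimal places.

pH = 4.25

pH = pKa + log([A⁻]/[HA]) = 3.48 + log(7/1.2)
pH = 3.48 + (+0.766) = 4.25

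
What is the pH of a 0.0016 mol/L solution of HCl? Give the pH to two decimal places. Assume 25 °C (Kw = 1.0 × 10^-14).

HCl is a strong acid and dissociates completely, so [H+] = 0.0016 M.
pH = -log(0.0016) = 2.80

pH = 2.80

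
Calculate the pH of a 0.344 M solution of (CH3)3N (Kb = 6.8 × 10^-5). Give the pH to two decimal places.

pH = 11.68

(CH3)3N + H2O ⇌ (CH3)3NH+ + OH-
Let x = [OH-] at equilibrium. Kb = x²/(0.344 − x).
Since Kb ≪ C₀, x ≈ √(Kb·C₀) = 4.84 × 10^-3 M.
pOH = −log(4.84 × 10^-3) = 2.32; pH = 14.00 − 2.32 = 11.68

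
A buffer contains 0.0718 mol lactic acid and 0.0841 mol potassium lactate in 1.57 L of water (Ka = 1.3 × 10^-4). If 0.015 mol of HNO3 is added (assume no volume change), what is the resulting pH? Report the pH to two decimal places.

pH = 3.79

Added H+ converts CH3CH(OH)COO- to CH3CH(OH)COOH: CH3CH(OH)COOH → 0.0868 mol, CH3CH(OH)COO- → 0.0691 mol.
pKa = −log(1.3 × 10^-4) = 3.886
pH = pKa + log(n_CH3CH(OH)COO-/n_CH3CH(OH)COOH) = 3.886 + log(0.0691/0.0868) = 3.886 + (-0.099)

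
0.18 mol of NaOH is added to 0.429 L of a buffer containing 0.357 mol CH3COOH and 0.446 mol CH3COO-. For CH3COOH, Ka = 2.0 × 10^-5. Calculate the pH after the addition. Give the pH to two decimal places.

pH = 5.25

After neutralization: n(CH3COOH) = 0.177 mol, n(CH3COO-) = 0.626 mol.
pKa = −log(2.0 × 10^-5) = 4.699
Henderson–Hasselbalch with mole ratio 0.626/0.177: pH = 4.699 + (+0.549)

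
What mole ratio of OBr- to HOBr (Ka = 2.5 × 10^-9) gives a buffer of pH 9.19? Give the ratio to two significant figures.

ratio = 3.9

pKa = -log(2.5 × 10^-9) = 8.602
pH = pKa + log(r) ⇒ log(r) = 9.19 − 8.602 = +0.588
r = [OBr-]/[HOBr] = 10^(+0.588) = 3.87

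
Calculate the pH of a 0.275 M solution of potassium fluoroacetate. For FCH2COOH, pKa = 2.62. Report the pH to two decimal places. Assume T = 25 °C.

FCH2COO- is the conjugate base of the weak acid FCH2COOH.
Ka = 10^(−2.62) = 2.40 × 10^-3
Kb = Kw/Ka = 1.0×10^-14 / 2.40 × 10^-3 = 4.17 × 10^-12
From the ICE table, Kb = [OH-]²/(0.275 − [OH-]) = 4.17 × 10^-12.
Since Kb ≪ C₀, [OH-] ≈ √(Kb·C₀) = 1.07 × 10^-6 M.
Check: 0.00039% ionized — well under 5%, approximation valid.
pOH = 5.97, so pH = 14.00 − pOH = 8.03

pH = 8.03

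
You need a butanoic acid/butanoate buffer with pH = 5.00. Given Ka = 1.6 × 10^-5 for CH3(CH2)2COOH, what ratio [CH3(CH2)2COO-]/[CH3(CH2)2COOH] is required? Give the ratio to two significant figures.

pKa = -log(1.6 × 10^-5) = 4.796
pH = pKa + log(r) ⇒ log(r) = 5.00 − 4.796 = +0.204
r = [CH3(CH2)2COO-]/[CH3(CH2)2COOH] = 10^(+0.204) = 1.6

ratio = 1.6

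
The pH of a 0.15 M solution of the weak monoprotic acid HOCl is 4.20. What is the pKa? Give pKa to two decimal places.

[H+] = 10^(-4.20) = 6.31 × 10^-5 M
At equilibrium [HA] = 0.15 − 6.31 × 10^-5 = 1.50 × 10^-1 M
Ka = [H+][A-]/[HA] = (6.31 × 10^-5)² / 1.50 × 10^-1 = 2.65 × 10^-8
pKa = -log(2.65 × 10^-8) = 7.58

pKa = 7.58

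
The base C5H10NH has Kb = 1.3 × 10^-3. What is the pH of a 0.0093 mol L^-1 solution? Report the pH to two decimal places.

pH = 11.46

C5H10NH + H2O ⇌ C5H10NH2+ + OH-
From the ICE table, Kb = [OH-]²/(0.0093 − [OH-]) = 1.3 × 10^-3.
The 5% rule fails; solving [OH-]² + Kb·[OH-] − Kb·C₀ = 0 exactly:
[OH-] = (−Kb + √(Kb² + 4·Kb·C₀))/2 = 2.89 × 10^-3 M
pOH = 2.54, so pH = 14.00 − pOH = 11.46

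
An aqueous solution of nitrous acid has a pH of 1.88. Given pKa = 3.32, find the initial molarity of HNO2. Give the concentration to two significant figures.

[H+] = 10^(-1.88) = 1.32 × 10^-2 M = x
Ka = 10^(−3.32) = 4.79 × 10^-4
Ka = x²/(C₀ − x) ⇒ C₀ = x + x²/Ka
C₀ = 1.32 × 10^-2 + (1.32 × 10^-2)²/(4.79 × 10^-4) = 3.77 × 10^-1 M

C₀ = 3.8 × 10^-1 M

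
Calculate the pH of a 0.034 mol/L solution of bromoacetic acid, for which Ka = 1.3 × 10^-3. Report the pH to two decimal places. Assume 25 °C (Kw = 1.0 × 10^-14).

BrCH2COOH ⇌ BrCH2COO- + H+
Ka = x²/(0.034 − x) = 1.3 × 10^-3
x is not negligible relative to C₀; solve x² + 0.0013·x − 4.42e-05 = 0.
x = [−0.0013 + √(0.0013² + 0.000177)]/2 = 6.03 × 10^-3 M
pH = −log[H+] = −log(6.03 × 10^-3) = 2.22

pH = 2.22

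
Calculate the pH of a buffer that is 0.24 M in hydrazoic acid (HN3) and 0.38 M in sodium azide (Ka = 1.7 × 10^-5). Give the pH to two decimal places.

pKa = −log(1.7 × 10^-5) = 4.770
pH = pKa + log([A⁻]/[HA]) = 4.770 + log(0.38/0.24)
pH = 4.770 + (+0.200) = 4.97

pH = 4.97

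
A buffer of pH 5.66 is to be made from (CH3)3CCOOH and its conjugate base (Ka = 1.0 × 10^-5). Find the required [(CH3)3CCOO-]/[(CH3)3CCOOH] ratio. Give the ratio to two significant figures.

ratio = 4.6

pKa = -log(1.0 × 10^-5) = 5.000
pH = pKa + log(r) ⇒ log(r) = 5.66 − 5.000 = +0.660
r = [(CH3)3CCOO-]/[(CH3)3CCOOH] = 10^(+0.660) = 4.57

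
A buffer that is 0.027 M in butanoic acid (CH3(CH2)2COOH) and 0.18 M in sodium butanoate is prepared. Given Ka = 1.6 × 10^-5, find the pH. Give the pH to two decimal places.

pKa = −log(1.6 × 10^-5) = 4.796
Using pH = pKa + log([base]/[acid]) with [base]/[acid] = 0.18/0.027:
pH = 4.796 + (+0.824) = 5.62

pH = 5.62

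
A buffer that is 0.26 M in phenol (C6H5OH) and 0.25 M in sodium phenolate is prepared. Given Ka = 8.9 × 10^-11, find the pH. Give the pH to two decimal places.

pKa = −log(8.9 × 10^-11) = 10.051
Using pH = pKa + log([base]/[acid]) with [base]/[acid] = 0.25/0.26:
pH = 10.051 + (-0.017) = 10.03

pH = 10.03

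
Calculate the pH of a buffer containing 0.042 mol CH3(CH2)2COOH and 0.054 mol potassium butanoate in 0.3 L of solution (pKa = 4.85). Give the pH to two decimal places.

Using pH = pKa + log([base]/[acid]) with [base]/[acid] = 0.054/0.042:
pH = 4.85 + (+0.109) = 4.96

pH = 4.96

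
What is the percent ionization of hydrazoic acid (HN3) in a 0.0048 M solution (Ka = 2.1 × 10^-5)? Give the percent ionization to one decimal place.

HN3 ⇌ N3- + H+; let x = [H+] at equilibrium.
Solve x² + 2.1e-05x − 1.01e-07 = 0 → x = 3.07 × 10^-4 M
% ionization = x/C₀ × 100% = 3.07 × 10^-4/0.0048 × 100% = 6.4%

6.4%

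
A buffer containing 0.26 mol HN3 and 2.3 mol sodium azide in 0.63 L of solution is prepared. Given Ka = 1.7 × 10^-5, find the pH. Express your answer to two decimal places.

pKa = −log(1.7 × 10^-5) = 4.770
pH = pKa + log([A⁻]/[HA]) = 4.770 + log(2.3/0.26)
pH = 4.770 + (+0.947) = 5.72

pH = 5.72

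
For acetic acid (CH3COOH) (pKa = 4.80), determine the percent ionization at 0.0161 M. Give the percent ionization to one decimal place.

3.1%

CH3COOH ⇌ CH3COO- + H+; let x = [H+] at equilibrium.
Ka = 10^(−4.80) = 1.58 × 10^-5
x ≈ √(Ka·C₀) = √(1.58 × 10^-5 × 0.0161) = 5.04 × 10^-4 M
% ionization = x/C₀ × 100% = 5.04 × 10^-4/0.0161 × 100% = 3.1%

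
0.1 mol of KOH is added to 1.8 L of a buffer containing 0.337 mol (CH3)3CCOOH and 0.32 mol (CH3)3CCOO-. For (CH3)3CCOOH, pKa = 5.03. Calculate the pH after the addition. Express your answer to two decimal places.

After neutralization: n((CH3)3CCOOH) = 0.237 mol, n((CH3)3CCOO-) = 0.42 mol.
Henderson–Hasselbalch with mole ratio 0.42/0.237: pH = 5.03 + (+0.249)

pH = 5.28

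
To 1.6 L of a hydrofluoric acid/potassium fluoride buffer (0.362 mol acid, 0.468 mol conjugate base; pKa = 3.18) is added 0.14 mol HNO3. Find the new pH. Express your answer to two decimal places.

After neutralization: n(HF) = 0.502 mol, n(F-) = 0.328 mol.
pH = pKa + log(n_F-/n_HF) = 3.18 + log(0.328/0.502) = 3.18 + (-0.185)

pH = 3.00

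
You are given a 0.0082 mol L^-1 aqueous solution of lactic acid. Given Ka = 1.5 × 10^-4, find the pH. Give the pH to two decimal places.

pH = 2.98

CH3CH(OH)COOH ⇌ CH3CH(OH)COO- + H+
Ka = x²/(0.0082 − x) = 1.5 × 10^-4
Here C₀/Ka ≈ 54.7, so the small-x approximation fails. Use the quadratic:
x = (−Ka + √(Ka² + 4·Ka·C₀))/2 = 1.04 × 10^-3 M
pH = −log(1.04 × 10^-3) = 2.98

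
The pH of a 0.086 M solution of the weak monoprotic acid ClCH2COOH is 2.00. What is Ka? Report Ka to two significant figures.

Ka = 1.3 × 10^-3

[H+] = 10^(-2.00) = 1.00 × 10^-2 M
At equilibrium [HA] = 0.086 − 1.00 × 10^-2 = 7.60 × 10^-2 M
Ka = [H+][A-]/[HA] = (1.00 × 10^-2)² / 7.60 × 10^-2 = 1.3 × 10^-3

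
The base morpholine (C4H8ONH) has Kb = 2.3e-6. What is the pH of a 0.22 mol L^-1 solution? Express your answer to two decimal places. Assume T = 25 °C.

pH = 10.85

C4H8ONH + H2O ⇌ C4H8ONH2+ + OH-
Kb = [OH-]²/(0.22 − [OH-]) = 2.3 × 10^-6
Neglecting [OH-] in the denominator: [OH-] = √(2.3 × 10^-6 × 0.22) = 7.11 × 10^-4 M
Check: 0.32% ionized — well under 5%, approximation valid.
pOH = −log(7.11 × 10^-4) = 3.15; pH = 14.00 − 3.15 = 10.85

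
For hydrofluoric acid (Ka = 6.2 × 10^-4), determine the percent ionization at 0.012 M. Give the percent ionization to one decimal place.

20.3%

HF ⇌ F- + H+; let x = [H+] at equilibrium.
Solve x² + 0.00062x − 7.44e-06 = 0 → x = 2.44 × 10^-3 M
Fraction ionized = 2.44 × 10^-3 / 0.012 = 0.2033 → 20.3%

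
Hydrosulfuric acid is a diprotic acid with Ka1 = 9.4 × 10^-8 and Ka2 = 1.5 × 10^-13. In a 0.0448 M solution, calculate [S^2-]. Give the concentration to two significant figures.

First ionization gives [H+] ≈ [HS-] = 6.49 × 10^-5 M.
Second step: Ka2 = [H+][S^2-]/[HS-] ≈ [S^2-] (since [H+] ≈ [HS-]).
So [S^2-] ≈ Ka2.

1.5 × 10^-13 M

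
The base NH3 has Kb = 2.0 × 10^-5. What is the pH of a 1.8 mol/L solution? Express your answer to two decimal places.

pH = 11.78

NH3 + H2O ⇌ NH4+ + OH-
From the ICE table, Kb = x²/(1.8 − x) = 2.0 × 10^-5.
Assume x ≪ 1.8: x ≈ √(2.0 × 10^-5 × 1.8) = 6.00 × 10^-3 M
pOH = 2.22, so pH = 14.00 − pOH = 11.78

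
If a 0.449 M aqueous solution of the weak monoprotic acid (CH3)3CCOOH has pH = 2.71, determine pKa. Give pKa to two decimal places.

[H+] = 10^(-2.71) = 1.95 × 10^-3 M
At equilibrium [HA] = 0.449 − 1.95 × 10^-3 = 4.47 × 10^-1 M
Ka = [H+][A-]/[HA] = (1.95 × 10^-3)² / 4.47 × 10^-1 = 8.51 × 10^-6
pKa = -log(8.51 × 10^-6) = 5.07

pKa = 5.07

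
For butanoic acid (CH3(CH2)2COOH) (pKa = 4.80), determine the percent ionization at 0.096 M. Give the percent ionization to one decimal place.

CH3(CH2)2COOH ⇌ CH3(CH2)2COO- + H+; let x = [H+] at equilibrium.
Ka = 10^(−4.80) = 1.58 × 10^-5
x ≈ √(Ka·C₀) = √(1.58 × 10^-5 × 0.096) = 1.23 × 10^-3 M
Fraction ionized = 1.23 × 10^-3 / 0.096 = 0.0128 → 1.3%

1.3%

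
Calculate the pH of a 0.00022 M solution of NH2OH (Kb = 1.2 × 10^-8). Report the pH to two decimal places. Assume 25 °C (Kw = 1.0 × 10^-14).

NH2OH + H2O ⇌ NH3OH+ + OH-
From the ICE table, Kb = x²/(0.00022 − x) = 1.2 × 10^-8.
Neglecting x in the denominator: x = √(1.2 × 10^-8 × 0.00022) = 1.62 × 10^-6 M
pOH = 5.79, so pH = 14.00 − pOH = 8.21

pH = 8.21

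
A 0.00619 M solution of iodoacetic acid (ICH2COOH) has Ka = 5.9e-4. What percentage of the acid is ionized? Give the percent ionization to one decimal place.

26.5%

ICH2COOH ⇌ ICH2COO- + H+; let x = [H+] at equilibrium.
Solve x² + 0.00059x − 3.65e-06 = 0 → x = 1.64 × 10^-3 M
Fraction ionized = 1.64 × 10^-3 / 0.00619 = 0.2649 → 26.5%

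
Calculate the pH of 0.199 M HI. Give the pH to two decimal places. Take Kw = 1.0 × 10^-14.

pH = 0.70

HI is a strong acid and dissociates completely, so [H+] = 0.199 M.
pH = -log(0.199) = 0.70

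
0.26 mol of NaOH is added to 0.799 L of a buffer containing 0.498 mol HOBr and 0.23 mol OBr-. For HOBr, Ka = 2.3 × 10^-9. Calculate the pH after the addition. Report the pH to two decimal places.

pH = 8.95

After neutralization: n(HOBr) = 0.238 mol, n(OBr-) = 0.49 mol.
pKa = −log(2.3 × 10^-9) = 8.638
pH = pKa + log(n_OBr-/n_HOBr) = 8.638 + log(0.49/0.238) = 8.638 + (+0.314)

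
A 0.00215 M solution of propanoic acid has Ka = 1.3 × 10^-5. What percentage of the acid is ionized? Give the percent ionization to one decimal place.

CH3CH2COOH ⇌ CH3CH2COO- + H+; let x = [H+] at equilibrium.
Solve x² + 1.3e-05x − 2.79e-08 = 0 → x = 1.61 × 10^-4 M
% ionization = x/C₀ × 100% = 1.61 × 10^-4/0.00215 × 100% = 7.5%

7.5%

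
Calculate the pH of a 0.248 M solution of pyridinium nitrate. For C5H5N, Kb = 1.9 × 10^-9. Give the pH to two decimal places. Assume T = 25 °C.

C5H5NH+ is the conjugate acid of the weak base C5H5N.
Ka = Kw/Kb = 1.0×10^-14 / 1.9 × 10^-9 = 5.26 × 10^-6
From the ICE table, Ka = [H+]²/(0.248 − [H+]) = 5.26 × 10^-6.
Assume [H+] ≪ 0.248: [H+] ≈ √(5.26 × 10^-6 × 0.248) = 1.14 × 10^-3 M
([H+]/C₀ = 0.46% < 5%, so the approximation holds.)
pH = −log[H+] = −log(1.14 × 10^-3) = 2.94

pH = 2.94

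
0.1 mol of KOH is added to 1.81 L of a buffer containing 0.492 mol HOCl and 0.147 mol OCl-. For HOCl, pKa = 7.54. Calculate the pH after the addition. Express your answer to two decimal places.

pH = 7.34

OH- converts HOCl to OCl-: HOCl → 0.392 mol, OCl- → 0.247 mol.
pH = pKa + log(n_OCl-/n_HOCl) = 7.54 + log(0.247/0.392) = 7.54 + (-0.201)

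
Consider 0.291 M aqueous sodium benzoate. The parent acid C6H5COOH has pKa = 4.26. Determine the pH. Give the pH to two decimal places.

C6H5COO- is the conjugate base of the weak acid C6H5COOH.
Ka = 10^(−4.26) = 5.50 × 10^-5
Kb = Kw/Ka = 1.0×10^-14 / 5.50 × 10^-5 = 1.82 × 10^-10
Let x = [OH-] at equilibrium. Kb = x²/(0.291 − x).
Neglecting x in the denominator: x = √(1.82 × 10^-10 × 0.291) = 7.28 × 10^-6 M
Check: 0.0025% ionized — well under 5%, approximation valid.
pOH = −log(7.28 × 10^-6) = 5.14; pH = 14.00 − 5.14 = 8.86

pH = 8.86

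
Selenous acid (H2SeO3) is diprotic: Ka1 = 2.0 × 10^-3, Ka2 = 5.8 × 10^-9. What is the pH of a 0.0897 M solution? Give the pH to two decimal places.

pH = 1.91

Since Ka1 ≫ Ka2, the first ionization dominates [H+].
Ka1 = x²/(0.0897 − x) = 2.0 × 10^-3
Solving the quadratic: x = (−Ka1 + √(Ka1² + 4·Ka1·C₀))/2 = 1.24 × 10^-2 M
pH = −log(1.24 × 10^-2) = 1.91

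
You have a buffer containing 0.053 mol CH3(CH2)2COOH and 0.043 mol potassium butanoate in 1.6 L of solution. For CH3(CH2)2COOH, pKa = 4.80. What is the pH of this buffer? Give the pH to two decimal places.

pH = 4.71

pH = pKa + log([A⁻]/[HA]) = 4.80 + log(0.043/0.053)
pH = 4.80 + (-0.091) = 4.71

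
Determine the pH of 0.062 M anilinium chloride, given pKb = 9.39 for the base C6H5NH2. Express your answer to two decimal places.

C6H5NH3+ is the conjugate acid of the weak base C6H5NH2.
Kb = 10^(−9.39) = 4.07 × 10^-10
Ka = Kw/Kb = 1.0×10^-14 / 4.07 × 10^-10 = 2.46 × 10^-5
Ka = x²/(0.062 − x) = 2.46 × 10^-5
Assume x ≪ 0.062: x ≈ √(2.46 × 10^-5 × 0.062) = 1.23 × 10^-3 M
Check: 2% ionized — well under 5%, approximation valid.
pH = −log(1.23 × 10^-3) = 2.91

pH = 2.91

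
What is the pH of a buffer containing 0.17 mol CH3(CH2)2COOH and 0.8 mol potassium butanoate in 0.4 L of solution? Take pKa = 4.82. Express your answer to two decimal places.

Henderson–Hasselbalch: pH = pKa + log([CH3(CH2)2COO-]/[CH3(CH2)2COOH]) = 4.82 + log(0.8/0.17)
pH = 4.82 + (+0.673) = 5.49

pH = 5.49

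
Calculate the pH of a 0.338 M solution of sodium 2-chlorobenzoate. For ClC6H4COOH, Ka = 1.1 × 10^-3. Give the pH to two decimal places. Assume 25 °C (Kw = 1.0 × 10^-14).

pH = 8.24

ClC6H4COO- is the conjugate base of the weak acid ClC6H4COOH.
Kb = Kw/Ka = 1.0×10^-14 / 1.1 × 10^-3 = 9.09 × 10^-12
From the ICE table, Kb = [OH-]²/(0.338 − [OH-]) = 9.09 × 10^-12.
Since Kb ≪ C₀, [OH-] ≈ √(Kb·C₀) = 1.75 × 10^-6 M.
pOH = 5.76, so pH = 14.00 − pOH = 8.24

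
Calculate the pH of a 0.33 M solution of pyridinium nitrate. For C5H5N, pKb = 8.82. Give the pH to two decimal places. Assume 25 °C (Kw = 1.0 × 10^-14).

pH = 2.83

C5H5NH+ is the conjugate acid of the weak base C5H5N.
Kb = 10^(−8.82) = 1.51 × 10^-9
Ka = Kw/Kb = 1.0×10^-14 / 1.51 × 10^-9 = 6.62 × 10^-6
Let x = [H+] at equilibrium. Ka = x²/(0.33 − x).
Neglecting x in the denominator: x = √(6.62 × 10^-6 × 0.33) = 1.48 × 10^-3 M
(x/C₀ = 0.45% < 5%, so the approximation holds.)
pH = −log[H+] = −log(1.48 × 10^-3) = 2.83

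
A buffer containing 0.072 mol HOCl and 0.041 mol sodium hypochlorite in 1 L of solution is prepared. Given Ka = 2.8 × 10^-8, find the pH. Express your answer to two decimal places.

pH = 7.31

pKa = −log(2.8 × 10^-8) = 7.553
Using pH = pKa + log([base]/[acid]) with [base]/[acid] = 0.041/0.072:
pH = 7.553 + (-0.245) = 7.31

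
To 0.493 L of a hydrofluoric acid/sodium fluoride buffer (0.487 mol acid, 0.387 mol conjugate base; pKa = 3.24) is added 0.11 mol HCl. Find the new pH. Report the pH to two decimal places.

Added H+ converts F- to HF: HF → 0.597 mol, F- → 0.277 mol.
Henderson–Hasselbalch with mole ratio 0.277/0.597: pH = 3.24 + (-0.333)

pH = 2.91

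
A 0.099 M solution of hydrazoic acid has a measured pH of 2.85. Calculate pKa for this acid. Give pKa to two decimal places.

[H+] = 10^(-2.85) = 1.41 × 10^-3 M
At equilibrium [HA] = 0.099 − 1.41 × 10^-3 = 9.76 × 10^-2 M
Ka = [H+][A-]/[HA] = (1.41 × 10^-3)² / 9.76 × 10^-2 = 2.04 × 10^-5
pKa = -log(2.04 × 10^-5) = 4.69

pKa = 4.69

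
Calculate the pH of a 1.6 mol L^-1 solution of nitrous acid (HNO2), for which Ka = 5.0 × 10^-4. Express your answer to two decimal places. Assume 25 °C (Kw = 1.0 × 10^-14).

pH = 1.55

HNO2 ⇌ NO2- + H+
From the ICE table, Ka = x²/(1.6 − x) = 5.0 × 10^-4.
Assume x ≪ 1.6: x ≈ √(5.0 × 10^-4 × 1.6) = 2.83 × 10^-2 M
(x/C₀ = 1.8% < 5%, so the approximation holds.)
pH = −log[H+] = −log(2.83 × 10^-2) = 1.55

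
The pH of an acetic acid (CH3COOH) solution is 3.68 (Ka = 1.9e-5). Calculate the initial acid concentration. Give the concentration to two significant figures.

C₀ = 2.5 × 10^-3 M

[H+] = 10^(-3.68) = 2.09 × 10^-4 M = x
Ka = x²/(C₀ − x) ⇒ C₀ = x + x²/Ka
C₀ = 2.09 × 10^-4 + (2.09 × 10^-4)²/(1.9 × 10^-5) = 2.51 × 10^-3 M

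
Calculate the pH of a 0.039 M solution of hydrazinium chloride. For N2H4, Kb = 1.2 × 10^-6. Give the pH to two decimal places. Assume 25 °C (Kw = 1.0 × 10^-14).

pH = 4.74

N2H5+ is the conjugate acid of the weak base N2H4.
Ka = Kw/Kb = 1.0×10^-14 / 1.2 × 10^-6 = 8.33 × 10^-9
From the ICE table, Ka = [H+]²/(0.039 − [H+]) = 8.33 × 10^-9.
Since Ka ≪ C₀, [H+] ≈ √(Ka·C₀) = 1.80 × 10^-5 M.
Check: 0.046% ionized — well under 5%, approximation valid.
pH = −log(1.80 × 10^-5) = 4.74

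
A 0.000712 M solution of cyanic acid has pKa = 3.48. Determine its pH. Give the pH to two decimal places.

pH = 3.46

HOCN ⇌ OCN- + H+
Ka = 10^(−3.48) = 3.31 × 10^-4
Ka = x²/(0.000712 − x) = 3.31 × 10^-4
The 5% rule fails; solving x² + Ka·x − Ka·C₀ = 0 exactly:
x = (−Ka + √(Ka² + 4·Ka·C₀))/2 = 3.47 × 10^-4 M
pH = −log[H+] = −log(3.47 × 10^-4) = 3.46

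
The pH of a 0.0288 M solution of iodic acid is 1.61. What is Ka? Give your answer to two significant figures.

[H+] = 10^(-1.61) = 2.45 × 10^-2 M
At equilibrium [HA] = 0.0288 − 2.45 × 10^-2 = 4.30 × 10^-3 M
Ka = [H+][A-]/[HA] = (2.45 × 10^-2)² / 4.30 × 10^-3 = 1.4 × 10^-1

Ka = 1.4 × 10^-1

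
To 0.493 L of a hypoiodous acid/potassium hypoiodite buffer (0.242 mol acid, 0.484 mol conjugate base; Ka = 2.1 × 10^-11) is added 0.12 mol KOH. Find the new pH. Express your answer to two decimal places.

After neutralization: n(HOI) = 0.122 mol, n(OI-) = 0.604 mol.
pKa = −log(2.1 × 10^-11) = 10.678
Henderson–Hasselbalch with mole ratio 0.604/0.122: pH = 10.678 + (+0.695)

pH = 11.37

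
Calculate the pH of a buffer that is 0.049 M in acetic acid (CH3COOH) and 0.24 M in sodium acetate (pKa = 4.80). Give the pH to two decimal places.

Using pH = pKa + log([base]/[acid]) with [base]/[acid] = 0.24/0.049:
pH = 4.80 + (+0.690) = 5.49

pH = 5.49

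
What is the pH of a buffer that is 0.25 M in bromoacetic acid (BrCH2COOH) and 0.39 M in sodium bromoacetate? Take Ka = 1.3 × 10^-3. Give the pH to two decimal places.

pKa = −log(1.3 × 10^-3) = 2.886
pH = pKa + log([A⁻]/[HA]) = 2.886 + log(0.39/0.25)
pH = 2.886 + (+0.193) = 3.08

pH = 3.08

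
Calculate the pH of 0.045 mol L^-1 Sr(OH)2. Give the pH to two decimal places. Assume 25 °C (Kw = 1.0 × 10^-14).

pH = 12.95

Sr(OH)2 is a strong base (each formula unit releases 2 OH-); [OH-] = 0.09 M.
pOH = -log(0.09) = 1.05
pH = 14.00 - 1.05 = 12.95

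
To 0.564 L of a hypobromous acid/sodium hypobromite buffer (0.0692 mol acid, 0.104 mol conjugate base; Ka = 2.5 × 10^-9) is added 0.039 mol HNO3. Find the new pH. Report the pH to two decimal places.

pH = 8.38

After neutralization: n(HOBr) = 0.108 mol, n(OBr-) = 0.065 mol.
pKa = −log(2.5 × 10^-9) = 8.602
Henderson–Hasselbalch with mole ratio 0.065/0.108: pH = 8.602 + (-0.221)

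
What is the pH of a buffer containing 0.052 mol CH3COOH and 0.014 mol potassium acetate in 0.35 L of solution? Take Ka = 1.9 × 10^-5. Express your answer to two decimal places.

pKa = −log(1.9 × 10^-5) = 4.721
Henderson–Hasselbalch: pH = pKa + log([CH3COO-]/[CH3COOH]) = 4.721 + log(0.014/0.052)
pH = 4.721 + (-0.570) = 4.15

pH = 4.15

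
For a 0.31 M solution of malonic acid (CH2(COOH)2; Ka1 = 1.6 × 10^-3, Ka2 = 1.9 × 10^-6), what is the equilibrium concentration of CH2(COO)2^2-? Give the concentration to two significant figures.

1.9 × 10^-6 M

First ionization gives [H+] ≈ [CH2(COOH)COO-] = 2.15 × 10^-2 M.
Second step: Ka2 = [H+][CH2(COO)2^2-]/[CH2(COOH)COO-] ≈ [CH2(COO)2^2-] (since [H+] ≈ [CH2(COOH)COO-]).
So [CH2(COO)2^2-] ≈ Ka2.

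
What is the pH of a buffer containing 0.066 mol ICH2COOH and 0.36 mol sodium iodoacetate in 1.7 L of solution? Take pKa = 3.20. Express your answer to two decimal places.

Henderson–Hasselbalch: pH = pKa + log([ICH2COO-]/[ICH2COOH]) = 3.20 + log(0.36/0.066)
pH = 3.20 + (+0.737) = 3.94

pH = 3.94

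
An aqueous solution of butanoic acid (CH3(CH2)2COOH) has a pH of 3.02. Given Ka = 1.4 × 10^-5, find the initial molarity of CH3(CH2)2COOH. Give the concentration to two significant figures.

C₀ = 6.6 × 10^-2 M

[H+] = 10^(-3.02) = 9.55 × 10^-4 M = x
Ka = x²/(C₀ − x) ⇒ C₀ = x + x²/Ka
C₀ = 9.55 × 10^-4 + (9.55 × 10^-4)²/(1.4 × 10^-5) = 6.61 × 10^-2 M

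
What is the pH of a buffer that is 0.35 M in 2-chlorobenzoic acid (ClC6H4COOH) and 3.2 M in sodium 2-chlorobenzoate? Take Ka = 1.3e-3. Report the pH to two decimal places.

pKa = −log(1.3 × 10^-3) = 2.886
pH = pKa + log([A⁻]/[HA]) = 2.886 + log(3.2/0.35)
pH = 2.886 + (+0.961) = 3.85

pH = 3.85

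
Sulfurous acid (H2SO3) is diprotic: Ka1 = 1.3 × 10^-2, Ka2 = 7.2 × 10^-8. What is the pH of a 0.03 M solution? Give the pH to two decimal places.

pH = 1.84

Ka1 ≫ Ka2, so treat the first dissociation as the only significant source of H+.
Ka1 = x²/(0.03 − x) = 1.3 × 10^-2
Solving the quadratic: x = (−Ka1 + √(Ka1² + 4·Ka1·C₀))/2 = 1.43 × 10^-2 M
pH = −log(1.43 × 10^-2) = 1.84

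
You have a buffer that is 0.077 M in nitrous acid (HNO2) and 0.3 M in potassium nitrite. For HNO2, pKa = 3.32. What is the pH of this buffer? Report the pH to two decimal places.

pH = 3.91

Henderson–Hasselbalch: pH = pKa + log([NO2-]/[HNO2]) = 3.32 + log(0.3/0.077)
pH = 3.32 + (+0.591) = 3.91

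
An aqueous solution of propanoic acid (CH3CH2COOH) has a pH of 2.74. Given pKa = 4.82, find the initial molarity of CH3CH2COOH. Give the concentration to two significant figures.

C₀ = 2.2 × 10^-1 M

[H+] = 10^(-2.74) = 1.82 × 10^-3 M = x
Ka = 10^(−4.82) = 1.51 × 10^-5
Ka = x²/(C₀ − x) ⇒ C₀ = x + x²/Ka
C₀ = 1.82 × 10^-3 + (1.82 × 10^-3)²/(1.51 × 10^-5) = 2.21 × 10^-1 M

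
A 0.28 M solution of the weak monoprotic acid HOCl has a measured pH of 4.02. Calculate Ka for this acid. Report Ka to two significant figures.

Ka = 3.3 × 10^-8

[H+] = 10^(-4.02) = 9.55 × 10^-5 M
At equilibrium [HA] = 0.28 − 9.55 × 10^-5 = 2.80 × 10^-1 M
Ka = [H+][A-]/[HA] = (9.55 × 10^-5)² / 2.80 × 10^-1 = 3.3 × 10^-8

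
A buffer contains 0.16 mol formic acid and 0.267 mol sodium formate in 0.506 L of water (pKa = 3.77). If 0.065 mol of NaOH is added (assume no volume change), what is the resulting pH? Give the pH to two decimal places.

OH- converts HCOOH to HCOO-: HCOOH → 0.095 mol, HCOO- → 0.332 mol.
Henderson–Hasselbalch with mole ratio 0.332/0.095: pH = 3.77 + (+0.543)

pH = 4.31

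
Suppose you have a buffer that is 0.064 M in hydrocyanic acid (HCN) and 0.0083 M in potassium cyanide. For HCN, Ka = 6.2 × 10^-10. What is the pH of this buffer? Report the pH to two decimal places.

pH = 8.32

pKa = −log(6.2 × 10^-10) = 9.208
Henderson–Hasselbalch: pH = pKa + log([CN-]/[HCN]) = 9.208 + log(0.0083/0.064)
pH = 9.208 + (-0.887) = 8.32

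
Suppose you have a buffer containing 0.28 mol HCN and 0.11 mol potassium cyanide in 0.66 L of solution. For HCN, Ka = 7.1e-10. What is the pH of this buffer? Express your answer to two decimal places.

pKa = −log(7.1 × 10^-10) = 9.149
Using pH = pKa + log([base]/[acid]) with [base]/[acid] = 0.11/0.28:
pH = 9.149 + (-0.406) = 8.74

pH = 8.74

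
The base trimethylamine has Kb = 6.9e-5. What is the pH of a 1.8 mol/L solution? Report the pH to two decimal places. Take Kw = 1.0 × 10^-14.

(CH3)3N + H2O ⇌ (CH3)3NH+ + OH-
From the ICE table, Kb = [OH-]²/(1.8 − [OH-]) = 6.9 × 10^-5.
Assume [OH-] ≪ 1.8: [OH-] ≈ √(6.9 × 10^-5 × 1.8) = 1.11 × 10^-2 M
pOH = 1.95, so pH = 14.00 − pOH = 12.05

pH = 12.05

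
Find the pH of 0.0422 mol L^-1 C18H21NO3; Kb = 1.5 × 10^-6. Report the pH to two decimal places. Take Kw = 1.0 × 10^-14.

C18H21NO3 + H2O ⇌ C18H22NO3+ + OH-
From the ICE table, Kb = [OH-]²/(0.0422 − [OH-]) = 1.5 × 10^-6.
Assume [OH-] ≪ 0.0422: [OH-] ≈ √(1.5 × 10^-6 × 0.0422) = 2.52 × 10^-4 M
Check: 0.6% ionized — well under 5%, approximation valid.
pOH = 3.60, so pH = 14.00 − pOH = 10.40

pH = 10.40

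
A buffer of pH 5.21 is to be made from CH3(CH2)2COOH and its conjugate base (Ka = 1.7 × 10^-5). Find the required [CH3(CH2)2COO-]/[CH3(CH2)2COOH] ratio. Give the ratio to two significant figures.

pKa = -log(1.7 × 10^-5) = 4.770
pH = pKa + log(r) ⇒ log(r) = 5.21 − 4.770 = +0.440
r = [CH3(CH2)2COO-]/[CH3(CH2)2COOH] = 10^(+0.440) = 2.75

ratio = 2.8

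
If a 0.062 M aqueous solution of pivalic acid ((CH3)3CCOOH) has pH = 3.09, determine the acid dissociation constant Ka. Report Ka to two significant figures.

Ka = 1.1 × 10^-5

[H+] = 10^(-3.09) = 8.13 × 10^-4 M
At equilibrium [HA] = 0.062 − 8.13 × 10^-4 = 6.12 × 10^-2 M
Ka = [H+][A-]/[HA] = (8.13 × 10^-4)² / 6.12 × 10^-2 = 1.1 × 10^-5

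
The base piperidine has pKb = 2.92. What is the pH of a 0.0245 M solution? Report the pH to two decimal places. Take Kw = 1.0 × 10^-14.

C5H10NH + H2O ⇌ C5H10NH2+ + OH-
Kb = 10^(−2.92) = 1.20 × 10^-3
Kb = [OH-]²/(0.0245 − [OH-]) = 1.20 × 10^-3
[OH-] is not negligible relative to C₀; solve [OH-]² + 0.0012·[OH-] − 2.94e-05 = 0.
[OH-] = [−0.0012 + √(0.0012² + 0.000118)]/2 = 4.86 × 10^-3 M
pOH = −log(4.86 × 10^-3) = 2.31; pH = 14.00 − 2.31 = 11.69

pH = 11.69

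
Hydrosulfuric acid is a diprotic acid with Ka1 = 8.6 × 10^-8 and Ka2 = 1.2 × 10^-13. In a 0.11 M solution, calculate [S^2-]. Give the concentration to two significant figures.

1.2 × 10^-13 M

First ionization gives [H+] ≈ [HS-] = 9.73 × 10^-5 M.
Second step: Ka2 = [H+][S^2-]/[HS-] ≈ [S^2-] (since [H+] ≈ [HS-]).
So [S^2-] ≈ Ka2.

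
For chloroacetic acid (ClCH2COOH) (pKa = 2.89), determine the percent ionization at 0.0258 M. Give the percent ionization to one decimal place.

ClCH2COOH ⇌ ClCH2COO- + H+; let x = [H+] at equilibrium.
Ka = 10^(−2.89) = 1.29 × 10^-3
Solve x² + 0.00129x − 3.33e-05 = 0 → x = 5.16 × 10^-3 M
% ionization = x/C₀ × 100% = 5.16 × 10^-3/0.0258 × 100% = 20.0%

20.0%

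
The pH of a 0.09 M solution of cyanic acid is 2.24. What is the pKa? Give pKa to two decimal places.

[H+] = 10^(-2.24) = 5.75 × 10^-3 M
At equilibrium [HA] = 0.09 − 5.75 × 10^-3 = 8.42 × 10^-2 M
Ka = [H+][A-]/[HA] = (5.75 × 10^-3)² / 8.42 × 10^-2 = 3.93 × 10^-4
pKa = -log(3.93 × 10^-4) = 3.41

pKa = 3.41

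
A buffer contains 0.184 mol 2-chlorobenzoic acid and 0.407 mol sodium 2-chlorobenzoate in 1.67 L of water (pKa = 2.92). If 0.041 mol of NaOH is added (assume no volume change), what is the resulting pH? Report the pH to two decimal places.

pH = 3.42

After neutralization: n(ClC6H4COOH) = 0.143 mol, n(ClC6H4COO-) = 0.448 mol.
pH = pKa + log(n_ClC6H4COO-/n_ClC6H4COOH) = 2.92 + log(0.448/0.143) = 2.92 + (+0.496)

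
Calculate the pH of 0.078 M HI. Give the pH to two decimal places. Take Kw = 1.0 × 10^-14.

pH = 1.11

HI is a strong acid and dissociates completely, so [H+] = 0.078 M.
pH = -log(0.078) = 1.11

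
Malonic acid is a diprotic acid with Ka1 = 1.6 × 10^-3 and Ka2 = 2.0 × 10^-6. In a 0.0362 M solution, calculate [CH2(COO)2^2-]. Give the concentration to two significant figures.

2.0 × 10^-6 M

First ionization gives [H+] ≈ [CH2(COOH)COO-] = 6.85 × 10^-3 M.
Second step: Ka2 = [H+][CH2(COO)2^2-]/[CH2(COOH)COO-] ≈ [CH2(COO)2^2-] (since [H+] ≈ [CH2(COOH)COO-]).
So [CH2(COO)2^2-] ≈ Ka2.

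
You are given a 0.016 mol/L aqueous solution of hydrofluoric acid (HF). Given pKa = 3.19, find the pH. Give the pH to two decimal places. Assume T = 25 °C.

pH = 2.54

HF ⇌ F- + H+
Ka = 10^(−3.19) = 6.46 × 10^-4
Ka = [H+]²/(0.016 − [H+]) = 6.46 × 10^-4
The 5% rule fails; solving [H+]² + Ka·[H+] − Ka·C₀ = 0 exactly:
[H+] = [−0.000646 + √(0.000646² + 4.13e-05)]/2 = 2.91 × 10^-3 M
pH = −log[H+] = −log(2.91 × 10^-3) = 2.54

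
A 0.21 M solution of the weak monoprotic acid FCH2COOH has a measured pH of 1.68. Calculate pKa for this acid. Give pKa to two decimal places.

[H+] = 10^(-1.68) = 2.09 × 10^-2 M
At equilibrium [HA] = 0.21 − 2.09 × 10^-2 = 1.89 × 10^-1 M
Ka = [H+][A-]/[HA] = (2.09 × 10^-2)² / 1.89 × 10^-1 = 2.31 × 10^-3
pKa = -log(2.31 × 10^-3) = 2.64

pKa = 2.64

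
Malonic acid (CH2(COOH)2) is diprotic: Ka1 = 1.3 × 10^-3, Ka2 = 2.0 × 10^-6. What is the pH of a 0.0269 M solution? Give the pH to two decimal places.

pH = 2.28

Ka1 ≫ Ka2, so treat the first dissociation as the only significant source of H+.
Ka1 = x²/(0.0269 − x) = 1.3 × 10^-3
Solving the quadratic: x = (−Ka1 + √(Ka1² + 4·Ka1·C₀))/2 = 5.30 × 10^-3 M
pH = −log(5.30 × 10^-3) = 2.28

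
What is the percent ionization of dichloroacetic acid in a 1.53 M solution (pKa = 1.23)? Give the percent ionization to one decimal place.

17.8%

Cl2CHCOOH ⇌ Cl2CHCOO- + H+; let x = [H+] at equilibrium.
Ka = 10^(−1.23) = 5.89 × 10^-2
Solve x² + 0.0589x − 0.0901 = 0 → x = 2.72 × 10^-1 M
Fraction ionized = 2.72 × 10^-1 / 1.53 = 0.1778 → 17.8%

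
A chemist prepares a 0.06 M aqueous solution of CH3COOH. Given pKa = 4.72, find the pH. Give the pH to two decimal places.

CH3COOH ⇌ CH3COO- + H+
Ka = 10^(−4.72) = 1.91 × 10^-5
From the ICE table, Ka = [H+]²/(0.06 − [H+]) = 1.91 × 10^-5.
Since Ka ≪ C₀, [H+] ≈ √(Ka·C₀) = 1.07 × 10^-3 M.
([H+]/C₀ = 1.8% < 5%, so the approximation holds.)
pH = −log[H+] = −log(1.07 × 10^-3) = 2.97

pH = 2.97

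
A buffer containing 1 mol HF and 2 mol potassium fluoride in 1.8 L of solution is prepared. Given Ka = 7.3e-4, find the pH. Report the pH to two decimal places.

pKa = −log(7.3 × 10^-4) = 3.137
Henderson–Hasselbalch: pH = pKa + log([F-]/[HF]) = 3.137 + log(2/1)
pH = 3.137 + (+0.301) = 3.44

pH = 3.44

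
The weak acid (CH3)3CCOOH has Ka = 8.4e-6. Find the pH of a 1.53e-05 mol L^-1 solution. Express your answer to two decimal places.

(CH3)3CCOOH ⇌ (CH3)3CCOO- + H+
From the ICE table, Ka = x²/(1.53e-05 − x) = 8.4 × 10^-6.
x is not negligible relative to C₀; solve x² + 8.4e-06·x − 1.29e-10 = 0.
x = [−8.4e-06 + √(8.4e-06² + 5.14e-10)]/2 = 7.89 × 10^-6 M
pH = −log(7.89 × 10^-6) = 5.10

pH = 5.10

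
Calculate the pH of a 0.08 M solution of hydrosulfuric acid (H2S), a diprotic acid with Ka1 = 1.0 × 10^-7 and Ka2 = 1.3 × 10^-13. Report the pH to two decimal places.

Since Ka1 ≫ Ka2, the first ionization dominates [H+].
Ka1 = x²/(0.08 − x) = 1.0 × 10^-7
x ≈ √(1.0 × 10^-7 × 0.08) = 8.94 × 10^-5 M
pH = −log(8.94 × 10^-5) = 4.05

pH = 4.05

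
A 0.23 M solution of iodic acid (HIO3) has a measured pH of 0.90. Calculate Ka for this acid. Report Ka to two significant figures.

Ka = 1.5 × 10^-1

[H+] = 10^(-0.90) = 1.26 × 10^-1 M
At equilibrium [HA] = 0.23 − 1.26 × 10^-1 = 1.04 × 10^-1 M
Ka = [H+][A-]/[HA] = (1.26 × 10^-1)² / 1.04 × 10^-1 = 1.5 × 10^-1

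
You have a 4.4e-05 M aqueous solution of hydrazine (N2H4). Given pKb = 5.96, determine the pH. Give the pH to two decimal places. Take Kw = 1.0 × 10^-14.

N2H4 + H2O ⇌ N2H5+ + OH-
Kb = 10^(−5.96) = 1.10 × 10^-6
From the ICE table, Kb = x²/(4.4e-05 − x) = 1.10 × 10^-6.
x is not negligible relative to C₀; solve x² + 1.1e-06·x − 4.84e-11 = 0.
x = (−Kb + √(Kb² + 4·Kb·C₀))/2 = 6.43 × 10^-6 M
pOH = 5.19, so pH = 14.00 − pOH = 8.81

pH = 8.81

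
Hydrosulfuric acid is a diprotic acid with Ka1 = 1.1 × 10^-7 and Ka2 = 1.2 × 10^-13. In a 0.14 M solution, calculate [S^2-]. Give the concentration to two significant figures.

First ionization gives [H+] ≈ [HS-] = 1.24 × 10^-4 M.
Second step: Ka2 = [H+][S^2-]/[HS-] ≈ [S^2-] (since [H+] ≈ [HS-]).
So [S^2-] ≈ Ka2.

1.2 × 10^-13 M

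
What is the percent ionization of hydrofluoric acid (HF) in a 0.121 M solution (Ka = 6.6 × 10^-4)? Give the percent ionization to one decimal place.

HF ⇌ F- + H+; let x = [H+] at equilibrium.
Solve x² + 0.00066x − 7.99e-05 = 0 → x = 8.61 × 10^-3 M
Fraction ionized = 8.61 × 10^-3 / 0.121 = 0.0712 → 7.1%

7.1%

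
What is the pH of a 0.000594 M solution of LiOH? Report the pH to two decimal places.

pH = 10.77

LiOH is a strong base; [OH-] = 0.000594 M.
pOH = -log(0.000594) = 3.23
pH = 14.00 - 3.23 = 10.77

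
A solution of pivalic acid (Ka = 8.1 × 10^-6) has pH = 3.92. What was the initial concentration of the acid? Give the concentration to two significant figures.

[H+] = 10^(-3.92) = 1.20 × 10^-4 M = x
Ka = x²/(C₀ − x) ⇒ C₀ = x + x²/Ka
C₀ = 1.20 × 10^-4 + (1.20 × 10^-4)²/(8.1 × 10^-6) = 1.90 × 10^-3 M

C₀ = 1.9 × 10^-3 M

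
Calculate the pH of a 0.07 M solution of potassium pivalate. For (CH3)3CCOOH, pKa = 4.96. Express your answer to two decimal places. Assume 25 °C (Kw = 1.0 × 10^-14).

(CH3)3CCOO- is the conjugate base of the weak acid (CH3)3CCOOH.
Ka = 10^(−4.96) = 1.10 × 10^-5
Kb = Kw/Ka = 1.0×10^-14 / 1.10 × 10^-5 = 9.09 × 10^-10
From the ICE table, Kb = [OH-]²/(0.07 − [OH-]) = 9.09 × 10^-10.
Neglecting [OH-] in the denominator: [OH-] = √(9.09 × 10^-10 × 0.07) = 7.98 × 10^-6 M
Check: 0.011% ionized — well under 5%, approximation valid.
pOH = 5.10, so pH = 14.00 − pOH = 8.90

pH = 8.90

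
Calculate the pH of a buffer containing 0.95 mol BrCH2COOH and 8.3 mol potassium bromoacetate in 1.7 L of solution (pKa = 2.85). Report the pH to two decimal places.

pH = 3.79

Henderson–Hasselbalch: pH = pKa + log([BrCH2COO-]/[BrCH2COOH]) = 2.85 + log(8.3/0.95)
pH = 2.85 + (+0.941) = 3.79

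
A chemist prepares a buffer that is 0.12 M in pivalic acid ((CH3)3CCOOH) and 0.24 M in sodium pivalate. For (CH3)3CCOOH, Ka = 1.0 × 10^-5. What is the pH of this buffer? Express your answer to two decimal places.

pH = 5.30

pKa = −log(1.0 × 10^-5) = 5.000
Using pH = pKa + log([base]/[acid]) with [base]/[acid] = 0.24/0.12:
pH = 5.000 + (+0.301) = 5.30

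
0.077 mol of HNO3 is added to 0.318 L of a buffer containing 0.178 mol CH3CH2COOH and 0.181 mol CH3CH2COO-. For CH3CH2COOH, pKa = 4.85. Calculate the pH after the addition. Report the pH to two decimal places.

pH = 4.46

After neutralization: n(CH3CH2COOH) = 0.255 mol, n(CH3CH2COO-) = 0.104 mol.
pH = pKa + log(n_CH3CH2COO-/n_CH3CH2COOH) = 4.85 + log(0.104/0.255) = 4.85 + (-0.390)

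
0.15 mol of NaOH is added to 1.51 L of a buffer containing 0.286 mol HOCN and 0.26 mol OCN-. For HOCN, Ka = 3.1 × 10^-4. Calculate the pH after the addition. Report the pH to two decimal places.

OH- converts HOCN to OCN-: HOCN → 0.136 mol, OCN- → 0.41 mol.
pKa = −log(3.1 × 10^-4) = 3.509
Henderson–Hasselbalch with mole ratio 0.41/0.136: pH = 3.509 + (+0.479)

pH = 3.99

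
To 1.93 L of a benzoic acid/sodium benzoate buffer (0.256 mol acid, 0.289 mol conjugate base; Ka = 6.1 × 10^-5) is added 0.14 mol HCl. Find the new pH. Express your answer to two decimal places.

pH = 3.79

Added H+ converts C6H5COO- to C6H5COOH: C6H5COOH → 0.396 mol, C6H5COO- → 0.149 mol.
pKa = −log(6.1 × 10^-5) = 4.215
Henderson–Hasselbalch with mole ratio 0.149/0.396: pH = 4.215 + (-0.425)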